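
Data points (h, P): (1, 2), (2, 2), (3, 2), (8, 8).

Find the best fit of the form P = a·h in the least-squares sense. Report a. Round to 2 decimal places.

a = 0.97

Compute the Gram sums: Σh·h = 78.
And Σh·P = 76.
a = 76/78 = 0.974359.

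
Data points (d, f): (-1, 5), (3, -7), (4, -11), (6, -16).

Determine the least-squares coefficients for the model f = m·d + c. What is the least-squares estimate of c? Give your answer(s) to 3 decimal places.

c = 1.865

The normal equations are: 62·m + 12·c = -166;  12·m + 4·c = -29.
Eliminating c: 4·(row 1) − 12·(row 2) gives 104·m = 4·(-166) − 12·(-29) = -316, so m = -79/26.
Then c = ((-29) − 12·(-79/26))/4 = 97/52.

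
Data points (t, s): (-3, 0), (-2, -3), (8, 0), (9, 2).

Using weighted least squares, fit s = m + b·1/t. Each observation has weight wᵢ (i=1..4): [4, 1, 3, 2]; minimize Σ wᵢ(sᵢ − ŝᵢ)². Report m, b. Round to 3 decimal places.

Setting ∂/∂m … = 0 gives: 10·m + (-89/72)·b = 1;  (-89/72)·m + (3971/5184)·b = 35/18.
(Σwᵢ·1 = 10, Σwᵢ·1/t = -89/72, Σwᵢ·1/t·1/t = 3971/5184, Σwᵢ·s = 1, Σwᵢ·1/t·s = 35/18.)
Eliminating b: (3971/5184)·(row 1) − (-89/72)·(row 2) gives (31789/5184)·m = (3971/5184)·1 − (-89/72)·(35/18) = 5477/1728, so m = 16431/31789.
Then b = ((35/18) − (-89/72)·(16431/31789))/(3971/5184) = 107208/31789.

m = 0.517, b = 3.372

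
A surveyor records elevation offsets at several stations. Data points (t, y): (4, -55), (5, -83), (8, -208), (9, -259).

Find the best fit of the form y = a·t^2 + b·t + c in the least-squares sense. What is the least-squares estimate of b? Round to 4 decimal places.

b = -3.6544

The normal system MᵀM·[a, b, c]ᵀ = Mᵀy is [[11538, 1430, 186]; [1430, 186, 26]; [186, 26, 4]]·[a, b, c]ᵀ = [-37246, -4630, -605]ᵀ.
Inverting the 3×3 Gram matrix, [a, b, c]ᵀ = [-23/8, -497/136, 421/68]ᵀ.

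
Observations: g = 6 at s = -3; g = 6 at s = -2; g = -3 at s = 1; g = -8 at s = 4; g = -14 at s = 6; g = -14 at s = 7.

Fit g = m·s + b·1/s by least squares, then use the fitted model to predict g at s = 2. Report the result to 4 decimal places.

ĝ = -4.7895

Forming MᵀM = [[115, 6]; [6, 10385/7056]] and Mᵀg = [-247, -43/3]ᵀ gives MᵀM·[m, b]ᵀ = Mᵀg.
Eliminating b: (10385/7056)·(row 1) − 6·(row 2) gives (940259/7056)·m = (10385/7056)·(-247) − 6·(-43/3) = -1958279/7056, so m = -1958279/940259.
Then b = ((-43/3) − 6·(-1958279/940259))/(10385/7056) = -1173648/940259.
At s = 2: ĝ = (-1958279/940259)·(2) + (-1173648/940259)·(1/2) = -4503382/940259.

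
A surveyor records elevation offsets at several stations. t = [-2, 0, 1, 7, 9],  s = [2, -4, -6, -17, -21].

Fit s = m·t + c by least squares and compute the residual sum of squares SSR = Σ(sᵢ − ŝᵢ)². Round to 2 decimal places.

From the data, Σt·t = 135, Σt = 15, Σ1 = 5.
For Xᵀs: Σt·s = -318, Σs = -46.
XᵀX·[m, c]ᵀ = Xᵀs becomes [[135, 15]; [15, 5]]·[m, c]ᵀ = [-318, -46]ᵀ.
det = 135·5 − 15² = 450.
m = ((-318)·5 − 15·(-46))/450 = -2; c = (135·(-46) − 15·(-318))/450 = -16/5.
Residuals: 6/5, -4/5, -4/5, 1/5, 1/5; SSR = 14/5.

SSR = 2.80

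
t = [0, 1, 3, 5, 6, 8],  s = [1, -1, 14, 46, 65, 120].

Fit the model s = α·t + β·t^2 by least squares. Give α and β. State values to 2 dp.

Setting ∂/∂α … = 0 gives: 135·α + 881·β = 1621;  881·α + 6099·β = 11295.
(Σt·t = 135, Σt·t^2 = 881, Σt^2·t^2 = 6099, Σt·s = 1621, Σt^2·s = 11295.)
det = 135·6099 − 881² = 47204.
α = (1621·6099 − 881·11295)/47204 = -16104/11801; β = (135·11295 − 881·1621)/47204 = 24181/11801.

α = -1.36, β = 2.05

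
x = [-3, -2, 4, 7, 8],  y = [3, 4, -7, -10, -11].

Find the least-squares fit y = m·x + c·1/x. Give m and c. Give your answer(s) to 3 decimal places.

m = -1.379, c = -1.431

Compute the Gram sums: Σx·x = 142, Σx·1/x = 5, Σ1/x·1/x = 12973/28224.
And Σx·y = -203, Σ1/x·y = -423/56.
MᵀM·[m, c]ᵀ = Mᵀy becomes [[142, 5]; [5, 12973/28224]]·[m, c]ᵀ = [-203, -423/56]ᵀ.
det = 142·(12973/28224) − 5² = 568283/14112.
m = ((-203)·(12973/28224) − 5·(-423/56))/(568283/14112) = -1567559/1136566; c = (142·(-423/56) − 5·(-203))/(568283/14112) = -812952/568283.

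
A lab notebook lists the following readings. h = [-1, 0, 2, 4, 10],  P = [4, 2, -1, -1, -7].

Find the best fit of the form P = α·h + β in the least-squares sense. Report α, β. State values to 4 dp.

The normal equations are: 121·α + 15·β = -80;  15·α + 5·β = -3.
Eliminating β: 5·(row 1) − 15·(row 2) gives 380·α = 5·(-80) − 15·(-3) = -355, so α = -71/76.
Then β = ((-3) − 15·(-71/76))/5 = 837/380.

α = -0.9342, β = 2.2026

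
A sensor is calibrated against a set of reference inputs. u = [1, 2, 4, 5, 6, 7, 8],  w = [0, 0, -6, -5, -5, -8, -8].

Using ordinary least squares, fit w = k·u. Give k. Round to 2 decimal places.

k = -1.02

AᵀA·[k]ᵀ = Aᵀw reads: 195·k = -199.
(Σu·u = 195, Σu·w = -199.)
Hence k = -199 / 195 ≈ -1.02051.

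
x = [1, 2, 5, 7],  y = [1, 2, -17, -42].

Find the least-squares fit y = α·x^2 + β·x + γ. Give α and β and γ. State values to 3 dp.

With design matrix M, MᵀM = [[3043, 477, 79]; [477, 79, 15]; [79, 15, 4]] and Mᵀy = [-2474, -374, -56]ᵀ.
Row-reducing yields α = -493/354, β = 455/118, γ = -169/177.

α = -1.393, β = 3.856, γ = -0.955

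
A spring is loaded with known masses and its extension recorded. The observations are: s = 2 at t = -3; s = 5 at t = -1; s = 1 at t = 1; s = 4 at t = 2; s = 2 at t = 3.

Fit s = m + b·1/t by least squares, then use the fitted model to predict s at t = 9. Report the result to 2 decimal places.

ŝ = 2.78

Sums needed: Σ1 = 5, Σ1/t = 1/2, Σ1/t·1/t = 89/36.
And Σs = 14, Σ1/t·s = -2.
Determinant 5·(89/36) − (1/2)² = 109/9.
m = (14·(89/36) − (1/2)·(-2))/(109/9) = 641/218; b = (5·(-2) − (1/2)·14)/(109/9) = -153/109.
At t = 9: ŝ = (641/218)·(1) + (-153/109)·(1/9) = 607/218.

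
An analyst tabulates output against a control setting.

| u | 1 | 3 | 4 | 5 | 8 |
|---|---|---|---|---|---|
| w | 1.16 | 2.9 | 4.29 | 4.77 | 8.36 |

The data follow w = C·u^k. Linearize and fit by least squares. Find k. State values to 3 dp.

With ln wᵢ as the transformed response and ln uᵢ as the regressor:
Sums: Σln u = 6.1738, Σ(ln u)² = 10.0431, Σln w = 6.3552, Σln u·ln w = 10.1187.
Normal system: [[10.0431, 6.1738]; [6.1738, 5]]·[k, ln C]ᵀ = [10.1187, 6.3552]ᵀ.
Δ = 10.0431·5 − (6.1738)² = 12.1000; k = (10.1187·5 − 6.1738·6.3552)/12.1000 = 0.93863, ln C = (10.0431·6.3552 − 6.1738·10.1187)/12.1000 = 0.11206.

k = 0.939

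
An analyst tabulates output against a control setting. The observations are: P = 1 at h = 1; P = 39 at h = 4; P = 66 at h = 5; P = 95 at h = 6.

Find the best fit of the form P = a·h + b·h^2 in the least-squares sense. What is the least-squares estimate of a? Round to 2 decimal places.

a = -1.99

Normal-equation sums: Σh·h = 78, Σh·h^2 = 406, Σh^2·h^2 = 2178.
For MᵀP: Σh·P = 1057, Σh^2·P = 5695.
Δ = 78·2178 − 406² = 5048.
a = (1057·2178 − 406·5695)/5048 = -1253/631; b = (78·5695 − 406·1057)/5048 = 3767/1262.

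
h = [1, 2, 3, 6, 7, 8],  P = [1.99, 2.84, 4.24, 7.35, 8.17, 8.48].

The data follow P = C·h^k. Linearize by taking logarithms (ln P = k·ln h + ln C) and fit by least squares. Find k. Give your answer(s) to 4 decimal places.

k = 0.7396

Let Y = ln P. Fitting Y = k·ln h + ln C by least squares:
AᵀA = [[13.0084, 7.6089]; [7.6089, 6]], rhs = [14.4171, 9.4094]ᵀ  (here Σln h = 7.6089, Σ(ln h)² = 13.0084, Σln P = 9.4094, Σln h·ln P = 14.4171).
Δ = 13.0084·6 − (7.6089)² = 20.1558; k = (14.4171·6 − 7.6089·9.4094)/20.1558 = 0.73964, ln C = (13.0084·9.4094 − 7.6089·14.4171)/20.1558 = 0.63027.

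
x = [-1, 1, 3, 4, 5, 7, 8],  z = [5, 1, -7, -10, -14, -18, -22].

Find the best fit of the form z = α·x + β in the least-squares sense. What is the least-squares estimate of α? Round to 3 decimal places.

α = -3.061

Sums needed: Σx·x = 165, Σx = 27, Σ1 = 7.
Moment sums: Σx·z = -437, Σz = -65.
Eliminating β: 7·(row 1) − 27·(row 2) gives 426·α = 7·(-437) − 27·(-65) = -1304, so α = -652/213.
Then β = ((-65) − 27·(-652/213))/7 = 179/71.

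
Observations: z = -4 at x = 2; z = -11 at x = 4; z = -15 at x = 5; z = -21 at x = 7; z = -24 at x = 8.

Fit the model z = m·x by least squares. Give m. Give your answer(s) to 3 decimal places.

m = -2.949

Setting ∂/∂m … = 0 gives: 158·m = -466.
(Σx·x = 158, Σx·z = -466.)
m = (-466)/158 = -2.94937.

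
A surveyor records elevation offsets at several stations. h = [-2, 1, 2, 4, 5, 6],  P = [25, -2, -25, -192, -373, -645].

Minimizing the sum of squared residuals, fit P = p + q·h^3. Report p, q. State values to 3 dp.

p = 0.173, q = -2.988

Setting ∂/∂p … = 0 gives: 6·p + 406·q = -1212;  406·p + 66506·q = -198635.
(Σ1 = 6, Σh^3 = 406, Σh^3·h^3 = 66506, ΣP = -1212, Σh^3·P = -198635.)
det = 6·66506 − 406² = 234200.
p = ((-1212)·66506 − 406·(-198635))/234200 = 20269/117100; q = (6·(-198635) − 406·(-1212))/234200 = -349869/117100.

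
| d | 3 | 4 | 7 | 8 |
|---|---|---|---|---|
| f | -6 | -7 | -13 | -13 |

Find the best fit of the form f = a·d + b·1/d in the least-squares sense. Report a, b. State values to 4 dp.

Normal-equation sums: Σd·d = 138, Σd·1/d = 4, Σ1/d·1/d = 5917/28224.
And Σd·f = -241, Σ1/d·f = -405/56.
Normal equations: [[138, 4]; [4, 5917/28224]]·[a, b]ᵀ = [-241, -405/56]ᵀ.
Determinant 138·(5917/28224) − 4² = 60827/4704.
a = ((-241)·(5917/28224) − 4·(-405/56))/(60827/4704) = -609517/364962; b = (138·(-405/56) − 4·(-241))/(60827/4704) = -160104/60827.

a = -1.6701, b = -2.6321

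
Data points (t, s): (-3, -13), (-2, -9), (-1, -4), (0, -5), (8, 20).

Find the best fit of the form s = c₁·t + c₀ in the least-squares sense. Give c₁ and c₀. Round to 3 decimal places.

c₁ = 2.920, c₀ = -3.368

Normal-equation sums: Σt·t = 78, Σt = 2, Σ1 = 5.
Moment sums: Σt·s = 221, Σs = -11.
So XᵀX·[c₁, c₀]ᵀ = Xᵀs: [[78, 2]; [2, 5]]·[c₁, c₀]ᵀ = [221, -11]ᵀ.
det = 78·5 − 2² = 386.
c₁ = (221·5 − 2·(-11))/386 = 1127/386; c₀ = (78·(-11) − 2·221)/386 = -650/193.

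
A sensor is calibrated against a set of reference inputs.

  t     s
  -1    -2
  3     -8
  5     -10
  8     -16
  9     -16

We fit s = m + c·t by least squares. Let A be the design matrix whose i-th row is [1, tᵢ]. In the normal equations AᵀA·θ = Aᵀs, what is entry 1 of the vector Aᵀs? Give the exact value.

Entry 1 ↔ basis 1, so (Aᵀs)_{1} = Σᵢ sᵢ = (1)·(-2) + (1)·(-8) + (1)·(-10) + (1)·(-16) + (1)·(-16) = -52.

-52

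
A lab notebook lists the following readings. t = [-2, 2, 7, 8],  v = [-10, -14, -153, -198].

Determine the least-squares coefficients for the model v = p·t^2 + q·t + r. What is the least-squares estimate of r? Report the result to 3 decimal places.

r = -0.177

From the data, Σt^2·t^2 = 6529, Σt^2·t = 855, Σt^2 = 121, Σt·t = 121, Σt = 15, Σ1 = 4.
Right-hand side: Σt^2·v = -20265, Σt·v = -2663, Σv = -375.
So AᵀA·[p, q, r]ᵀ = Aᵀv: [[6529, 855, 121]; [855, 121, 15]; [121, 15, 4]]·[p, q, r]ᵀ = [-20265, -2663, -375]ᵀ.
Row-reducing yields p = -2446/825, q = -57/55, r = -146/825.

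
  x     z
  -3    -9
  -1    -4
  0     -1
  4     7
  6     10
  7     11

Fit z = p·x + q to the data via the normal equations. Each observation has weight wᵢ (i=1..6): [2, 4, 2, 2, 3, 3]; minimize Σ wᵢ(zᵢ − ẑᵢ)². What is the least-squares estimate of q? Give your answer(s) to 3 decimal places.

q = -2.014

From the data, Σwᵢ·x·x = 309, Σwᵢ·x = 37, Σwᵢ·1 = 16.
And Σwᵢ·x·z = 537, Σwᵢ·z = 41.
Normal equations: [[309, 37]; [37, 16]]·[p, q]ᵀ = [537, 41]ᵀ.
Eliminating q: 16·(row 1) − 37·(row 2) gives 3575·p = 16·537 − 37·41 = 7075, so p = 283/143.
Then q = (41 − 37·(283/143))/16 = -288/143.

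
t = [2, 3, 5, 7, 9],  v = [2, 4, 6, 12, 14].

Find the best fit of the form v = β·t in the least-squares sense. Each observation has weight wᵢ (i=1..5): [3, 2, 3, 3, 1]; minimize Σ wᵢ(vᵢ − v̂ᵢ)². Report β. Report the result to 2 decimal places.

The normal equations are: 333·β = 504.
Hence β = 504 / 333 ≈ 1.51351.

β = 1.51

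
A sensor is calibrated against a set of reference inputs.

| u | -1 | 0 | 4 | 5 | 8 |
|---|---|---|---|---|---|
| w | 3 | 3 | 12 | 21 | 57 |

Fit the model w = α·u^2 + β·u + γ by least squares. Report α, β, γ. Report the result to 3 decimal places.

Entries of XᵀX: Σu^2·u^2 = 4978, Σu^2·u = 700, Σu^2 = 106, Σu·u = 106, Σu = 16, Σ1 = 5.
Moment sums: Σu^2·w = 4368, Σu·w = 606, Σw = 96.
Normal equations: [[4978, 700, 106]; [700, 106, 16]; [106, 16, 5]]·[α, β, γ]ᵀ = [4368, 606, 96]ᵀ.
Row-reducing yields α = 8346/8113, β = -10713/8113, γ = 13116/8113.

α = 1.029, β = -1.320, γ = 1.617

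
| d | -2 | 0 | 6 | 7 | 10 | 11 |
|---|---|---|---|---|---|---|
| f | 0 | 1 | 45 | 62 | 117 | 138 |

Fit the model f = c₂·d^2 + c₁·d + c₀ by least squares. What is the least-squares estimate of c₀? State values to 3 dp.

Forming AᵀA = [[28354, 2882, 310]; [2882, 310, 32]; [310, 32, 6]] and Aᵀf = [33056, 3392, 363]ᵀ gives AᵀA·[c₂, c₁, c₀]ᵀ = Aᵀf.
Solving the 3×3 system (Gaussian elimination) gives c₂ = 16079/16530, c₁ = 30947/16530, c₀ = 711/2755.

c₀ = 0.258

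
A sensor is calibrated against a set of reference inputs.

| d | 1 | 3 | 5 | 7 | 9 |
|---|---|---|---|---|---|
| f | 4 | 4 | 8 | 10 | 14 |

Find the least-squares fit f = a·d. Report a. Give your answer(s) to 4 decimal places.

a = 1.5273

The normal equations are: 165·a = 252.
(Σd·d = 165, Σd·f = 252.)
Hence a = 252 / 165 ≈ 1.52727.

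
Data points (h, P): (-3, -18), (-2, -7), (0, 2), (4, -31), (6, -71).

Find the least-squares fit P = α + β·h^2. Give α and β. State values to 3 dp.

Forming AᵀA = [[5, 65]; [65, 1649]] and AᵀP = [-125, -3242]ᵀ gives AᵀA·[α, β]ᵀ = AᵀP.
Determinant 5·1649 − 65² = 4020.
α = ((-125)·1649 − 65·(-3242))/4020 = 307/268; β = (5·(-3242) − 65·(-125))/4020 = -539/268.

α = 1.146, β = -2.011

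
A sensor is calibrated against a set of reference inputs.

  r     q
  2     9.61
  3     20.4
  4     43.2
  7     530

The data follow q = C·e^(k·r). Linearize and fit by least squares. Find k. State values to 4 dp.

k = 0.8055

Linearized form: ln q = k·r + ln C. From the 4 transformed points,
XᵀX = [[78.0000, 16.0000]; [16.0000, 4]], rhs = [72.5457, 15.3171]ᵀ  (here Σr = 16.0000, Σ(r)² = 78.0000, Σln q = 15.3171, Σr·ln q = 72.5457).
Slope k = (n·Σr·ln q − Σr·Σln q)/(n·Σ(r)² − (Σr)²) = (4·72.5457 − 16.0000·15.3171)/56.0000 = 0.80553; ln C = (Σln q − k·Σr)/n = 0.60712.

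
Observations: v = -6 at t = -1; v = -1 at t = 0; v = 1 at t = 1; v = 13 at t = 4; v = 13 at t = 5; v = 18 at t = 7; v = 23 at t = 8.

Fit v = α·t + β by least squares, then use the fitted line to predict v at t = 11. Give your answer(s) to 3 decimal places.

v̂ = 31.810

Compute the Gram sums: Σt·t = 156, Σt = 24, Σ1 = 7.
Right-hand side: Σt·v = 434, Σv = 61.
Normal equations: [[156, 24]; [24, 7]]·[α, β]ᵀ = [434, 61]ᵀ.
Eliminating β: 7·(row 1) − 24·(row 2) gives 516·α = 7·434 − 24·61 = 1574, so α = 787/258.
Then β = (61 − 24·(787/258))/7 = -75/43.
At t = 11: v̂ = (787/258)·(11) + (-75/43)·(1) = 8207/258.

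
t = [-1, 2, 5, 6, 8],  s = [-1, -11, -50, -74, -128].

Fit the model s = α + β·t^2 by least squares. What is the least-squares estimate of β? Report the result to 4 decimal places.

β = -1.9921

Normal-equation sums: Σ1 = 5, Σt^2 = 130, Σt^2·t^2 = 6034.
For Aᵀs: Σs = -264, Σt^2·s = -12151.
Normal equations: [[5, 130]; [130, 6034]]·[α, β]ᵀ = [-264, -12151]ᵀ.
Δ = 5·6034 − 130² = 13270.
α = ((-264)·6034 − 130·(-12151))/13270 = -6673/6635; β = (5·(-12151) − 130·(-264))/13270 = -5287/2654.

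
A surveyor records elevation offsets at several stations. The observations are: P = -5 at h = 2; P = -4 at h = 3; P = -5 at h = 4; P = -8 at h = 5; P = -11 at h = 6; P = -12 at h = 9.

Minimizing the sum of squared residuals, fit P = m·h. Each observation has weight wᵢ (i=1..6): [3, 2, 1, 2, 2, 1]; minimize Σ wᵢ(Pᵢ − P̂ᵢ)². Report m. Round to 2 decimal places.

m = -1.58

With design matrix A, AᵀWA = [[249]] and AᵀWP = [-394]ᵀ.
m = (-394)/249 = -1.58233.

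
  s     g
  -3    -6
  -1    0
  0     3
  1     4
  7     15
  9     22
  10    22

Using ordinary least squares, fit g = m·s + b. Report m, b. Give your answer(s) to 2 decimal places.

Setting ∂/∂m … = 0 gives: 241·m + 23·b = 545;  23·m + 7·b = 60.
(Σs·s = 241, Σs = 23, Σ1 = 7, Σs·g = 545, Σg = 60.)
Determinant 241·7 − 23² = 1158.
m = (545·7 − 23·60)/1158 = 2435/1158; b = (241·60 − 23·545)/1158 = 1925/1158.

m = 2.10, b = 1.66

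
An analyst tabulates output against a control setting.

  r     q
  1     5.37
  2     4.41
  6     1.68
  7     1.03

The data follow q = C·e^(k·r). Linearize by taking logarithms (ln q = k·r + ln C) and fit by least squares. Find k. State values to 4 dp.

Let Y = ln q. Fitting Y = k·r + ln C by least squares:
Over the data: Σr = 16.0000, Σ(r)² = 90.0000, Σln q = 3.7131, Σr·ln q = 7.9683.
Normal system: [[90.0000, 16.0000]; [16.0000, 4]]·[k, ln C]ᵀ = [7.9683, 3.7131]ᵀ.
Slope k = (n·Σr·ln q − Σr·Σln q)/(n·Σ(r)² − (Σr)²) = (4·7.9683 − 16.0000·3.7131)/104.0000 = -0.26477; ln C = (Σln q − k·Σr)/n = 1.98734.

k = -0.2648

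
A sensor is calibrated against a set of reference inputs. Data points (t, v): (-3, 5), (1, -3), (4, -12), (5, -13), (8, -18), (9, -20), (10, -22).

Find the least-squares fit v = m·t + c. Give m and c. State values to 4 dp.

m = -2.0775, c = -1.7664

XᵀX·[m, c]ᵀ = Xᵀv reads: 296·m + 34·c = -675;  34·m + 7·c = -83.
Determinant 296·7 − 34² = 916.
m = ((-675)·7 − 34·(-83))/916 = -1903/916; c = (296·(-83) − 34·(-675))/916 = -809/458.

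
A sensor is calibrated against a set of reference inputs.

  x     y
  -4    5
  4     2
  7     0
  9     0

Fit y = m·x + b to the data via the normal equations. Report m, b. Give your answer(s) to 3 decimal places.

m = -0.408, b = 3.383

AᵀA·[m, b]ᵀ = Aᵀy reads: 162·m + 16·b = -12;  16·m + 4·b = 7.
(Σx·x = 162, Σx = 16, Σ1 = 4, Σx·y = -12, Σy = 7.)
Determinant 162·4 − 16² = 392.
m = ((-12)·4 − 16·7)/392 = -20/49; b = (162·7 − 16·(-12))/392 = 663/196.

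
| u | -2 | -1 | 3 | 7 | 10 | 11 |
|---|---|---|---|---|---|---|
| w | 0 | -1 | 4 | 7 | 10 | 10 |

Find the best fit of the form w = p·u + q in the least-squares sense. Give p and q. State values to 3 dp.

p = 0.861, q = 0.983

The normal system XᵀX·[p, q]ᵀ = Xᵀw is [[284, 28]; [28, 6]]·[p, q]ᵀ = [272, 30]ᵀ.
Eliminating q: 6·(row 1) − 28·(row 2) gives 920·p = 6·272 − 28·30 = 792, so p = 99/115.
Then q = (30 − 28·(99/115))/6 = 113/115.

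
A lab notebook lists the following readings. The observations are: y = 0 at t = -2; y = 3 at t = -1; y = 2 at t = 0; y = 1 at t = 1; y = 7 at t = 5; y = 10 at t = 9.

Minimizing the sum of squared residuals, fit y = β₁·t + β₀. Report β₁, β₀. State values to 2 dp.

β₁ = 0.88, β₀ = 2.08

Entries of AᵀA: Σt·t = 112, Σt = 12, Σ1 = 6.
And Σt·y = 123, Σy = 23.
Normal equations: [[112, 12]; [12, 6]]·[β₁, β₀]ᵀ = [123, 23]ᵀ.
Eliminating β₀: 6·(row 1) − 12·(row 2) gives 528·β₁ = 6·123 − 12·23 = 462, so β₁ = 7/8.
Then β₀ = (23 − 12·(7/8))/6 = 25/12.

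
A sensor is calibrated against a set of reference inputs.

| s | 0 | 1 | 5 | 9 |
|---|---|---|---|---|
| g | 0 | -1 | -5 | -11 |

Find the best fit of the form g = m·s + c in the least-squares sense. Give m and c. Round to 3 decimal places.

m = -1.207, c = 0.276

The normal equations are: 107·m + 15·c = -125;  15·m + 4·c = -17.
(Σs·s = 107, Σs = 15, Σ1 = 4, Σs·g = -125, Σg = -17.)
Δ = 107·4 − 15² = 203.
m = ((-125)·4 − 15·(-17))/203 = -35/29; c = (107·(-17) − 15·(-125))/203 = 8/29.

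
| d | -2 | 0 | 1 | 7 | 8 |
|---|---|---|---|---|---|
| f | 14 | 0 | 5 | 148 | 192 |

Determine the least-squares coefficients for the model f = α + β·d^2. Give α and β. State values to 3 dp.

α = 1.373, β = 2.984

Normal-equation sums: Σ1 = 5, Σd^2 = 118, Σd^2·d^2 = 6514.
And Σf = 359, Σd^2·f = 19601.
So MᵀM·[α, β]ᵀ = Mᵀf: [[5, 118]; [118, 6514]]·[α, β]ᵀ = [359, 19601]ᵀ.
Eliminating β: 6514·(row 1) − 118·(row 2) gives 18646·α = 6514·359 − 118·19601 = 25608, so α = 12804/9323.
Then β = (19601 − 118·(12804/9323))/6514 = 55643/18646.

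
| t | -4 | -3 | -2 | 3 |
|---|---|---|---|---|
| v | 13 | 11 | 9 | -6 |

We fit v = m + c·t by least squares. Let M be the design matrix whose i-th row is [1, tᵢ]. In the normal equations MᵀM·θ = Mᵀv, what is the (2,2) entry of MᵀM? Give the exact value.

Row 2 ↔ basis t, column 2 ↔ basis t, so (MᵀM)_{2,2} = Σᵢ (t)·(t) = (-4)·(-4) + (-3)·(-3) + (-2)·(-2) + (3)·(3) = 38.

38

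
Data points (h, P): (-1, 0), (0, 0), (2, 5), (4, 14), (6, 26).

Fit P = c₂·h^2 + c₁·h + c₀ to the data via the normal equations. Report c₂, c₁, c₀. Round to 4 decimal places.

c₂ = 0.4958, c₁ = 1.3071, c₀ = 0.4718

The normal system AᵀA·[c₂, c₁, c₀]ᵀ = AᵀP is [[1569, 287, 57]; [287, 57, 11]; [57, 11, 5]]·[c₂, c₁, c₀]ᵀ = [1180, 222, 45]ᵀ.
Solving the 3×3 system (Gaussian elimination) gives c₂ = 2501/5044, c₁ = 6593/5044, c₀ = 595/1261.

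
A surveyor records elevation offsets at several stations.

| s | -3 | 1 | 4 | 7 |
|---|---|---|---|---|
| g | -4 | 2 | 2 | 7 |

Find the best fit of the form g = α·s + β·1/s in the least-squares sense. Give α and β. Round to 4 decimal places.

α = 0.8897, β = 1.0673

Setting ∂/∂α … = 0 gives: 75·α + 4·β = 71;  4·α + (8425/7056)·β = 29/6.
(Σs·s = 75, Σs·1/s = 4, Σ1/s·1/s = 8425/7056, Σs·g = 71, Σ1/s·g = 29/6.)
Δ = 75·(8425/7056) − 4² = 172993/2352.
α = (71·(8425/7056) − 4·(29/6))/(172993/2352) = 461759/518979; β = (75·(29/6) − 4·71)/(172993/2352) = 184632/172993.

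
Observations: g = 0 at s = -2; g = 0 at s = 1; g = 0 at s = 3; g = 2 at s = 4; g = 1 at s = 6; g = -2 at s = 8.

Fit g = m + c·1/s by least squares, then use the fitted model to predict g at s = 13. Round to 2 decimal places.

ĝ = 0.14

Setting ∂/∂m … = 0 gives: 6·m + (11/8)·c = 1;  (11/8)·m + (845/576)·c = 5/12.
(Σ1 = 6, Σ1/s = 11/8, Σ1/s·1/s = 845/576, Σg = 1, Σ1/s·g = 5/12.)
Eliminating c: (845/576)·(row 1) − (11/8)·(row 2) gives (1327/192)·m = (845/576)·1 − (11/8)·(5/12) = 515/576, so m = 515/3981.
Then c = ((5/12) − (11/8)·(515/3981))/(845/576) = 216/1327.
At s = 13: ĝ = (515/3981)·(1) + (216/1327)·(1/13) = 7343/51753.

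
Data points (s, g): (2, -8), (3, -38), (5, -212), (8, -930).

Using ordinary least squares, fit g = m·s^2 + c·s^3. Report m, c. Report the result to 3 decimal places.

m = 1.738, c = -2.034

Entries of MᵀM: Σs^2·s^2 = 4818, Σs^2·s^3 = 36168, Σs^3·s^3 = 278562.
For Mᵀg: Σs^2·g = -65194, Σs^3·g = -503750.
det = 4818·278562 − 36168² = 33987492.
m = ((-65194)·278562 − 36168·(-503750))/33987492 = 234361/134871; c = (4818·(-503750) − 36168·(-65194))/33987492 = -8313/4087.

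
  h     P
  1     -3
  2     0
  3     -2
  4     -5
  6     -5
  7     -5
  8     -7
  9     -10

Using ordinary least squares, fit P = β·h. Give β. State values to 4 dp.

β = -0.9231

Setting ∂/∂β … = 0 gives: 260·β = -240.
β = (-240)/260 = -0.923077.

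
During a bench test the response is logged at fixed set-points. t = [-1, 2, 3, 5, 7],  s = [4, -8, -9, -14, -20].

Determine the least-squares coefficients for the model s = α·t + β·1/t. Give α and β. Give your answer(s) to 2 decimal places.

α = -2.82, β = -1.81

Compute the Gram sums: Σt·t = 88, Σt·1/t = 5, Σ1/t·1/t = 62689/44100.
And Σt·s = -257, Σ1/t·s = -583/35.
MᵀM·[α, β]ᵀ = Mᵀs becomes [[88, 5]; [5, 62689/44100]]·[α, β]ᵀ = [-257, -583/35]ᵀ.
Eliminating β: (62689/44100)·(row 1) − 5·(row 2) gives (1103533/11025)·α = (62689/44100)·(-257) − 5·(-583/35) = -12438173/44100, so α = -12438173/4414132.
Then β = ((-583/35) − 5·(-12438173/4414132))/(62689/44100) = -1993635/1103533.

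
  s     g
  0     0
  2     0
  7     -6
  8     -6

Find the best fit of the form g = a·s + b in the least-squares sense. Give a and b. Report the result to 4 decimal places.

a = -0.8715, b = 0.7039

Normal-equation sums: Σs·s = 117, Σs = 17, Σ1 = 4.
And Σs·g = -90, Σg = -12.
So MᵀM·[a, b]ᵀ = Mᵀg: [[117, 17]; [17, 4]]·[a, b]ᵀ = [-90, -12]ᵀ.
Δ = 117·4 − 17² = 179.
a = ((-90)·4 − 17·(-12))/179 = -156/179; b = (117·(-12) − 17·(-90))/179 = 126/179.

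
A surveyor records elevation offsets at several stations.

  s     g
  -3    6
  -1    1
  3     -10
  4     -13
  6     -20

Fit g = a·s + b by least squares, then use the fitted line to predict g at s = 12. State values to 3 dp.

MᵀM·[a, b]ᵀ = Mᵀg reads: 71·a + 9·b = -221;  9·a + 5·b = -36.
(Σs·s = 71, Σs = 9, Σ1 = 5, Σs·g = -221, Σg = -36.)
Eliminating b: 5·(row 1) − 9·(row 2) gives 274·a = 5·(-221) − 9·(-36) = -781, so a = -781/274.
Then b = ((-36) − 9·(-781/274))/5 = -567/274.
At s = 12: ĝ = (-781/274)·(12) + (-567/274)·(1) = -9939/274.

ĝ = -36.274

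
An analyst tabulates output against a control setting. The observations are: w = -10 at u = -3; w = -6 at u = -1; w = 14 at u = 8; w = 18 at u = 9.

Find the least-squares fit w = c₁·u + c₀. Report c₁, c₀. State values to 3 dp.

From the data, Σu·u = 155, Σu = 13, Σ1 = 4.
And Σu·w = 310, Σw = 16.
XᵀX·[c₁, c₀]ᵀ = Xᵀw becomes [[155, 13]; [13, 4]]·[c₁, c₀]ᵀ = [310, 16]ᵀ.
Δ = 155·4 − 13² = 451.
c₁ = (310·4 − 13·16)/451 = 1032/451; c₀ = (155·16 − 13·310)/451 = -1550/451.

c₁ = 2.288, c₀ = -3.437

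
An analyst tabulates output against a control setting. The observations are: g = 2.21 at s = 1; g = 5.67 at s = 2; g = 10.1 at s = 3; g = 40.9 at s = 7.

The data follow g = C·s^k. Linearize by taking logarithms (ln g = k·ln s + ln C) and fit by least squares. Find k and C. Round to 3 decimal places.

k = 1.501, C = 2.087

Linearized form: ln g = k·ln s + ln C. From the 4 transformed points,
Σln s = 3.7377, Σ(ln s)² = 5.4740, Σln g = 8.5518, Σln s·ln g = 10.9648.
Normal system: [[5.4740, 3.7377]; [3.7377, 4]]·[k, ln C]ᵀ = [10.9648, 8.5518]ᵀ.
Solving (det = 7.9257): k = 1.50087, ln C = 0.73553, so C = exp(0.73553) = 2.08658.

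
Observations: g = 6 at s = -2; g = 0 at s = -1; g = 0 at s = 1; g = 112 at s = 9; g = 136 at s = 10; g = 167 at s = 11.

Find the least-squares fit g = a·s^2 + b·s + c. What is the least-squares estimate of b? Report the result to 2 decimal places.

From the data, Σs^2·s^2 = 31220, Σs^2·s = 3052, Σs^2 = 308, Σs·s = 308, Σs = 28, Σ1 = 6.
Moment sums: Σs^2·g = 42903, Σs·g = 4193, Σg = 421.
Normal equations: [[31220, 3052, 308]; [3052, 308, 28]; [308, 28, 6]]·[a, b, c]ᵀ = [42903, 4193, 421]ᵀ.
Inverting the 3×3 Gram matrix, [a, b, c]ᵀ = [17/12, -1/3, -1]ᵀ.

b = -0.33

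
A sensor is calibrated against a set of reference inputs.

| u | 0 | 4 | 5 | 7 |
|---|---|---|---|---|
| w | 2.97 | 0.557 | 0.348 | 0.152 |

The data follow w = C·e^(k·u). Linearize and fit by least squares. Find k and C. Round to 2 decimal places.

k = -0.43, C = 2.98

Taking logs, ln w = k·u + ln C, so regress ln w on u.
Sums: Σu = 16.0000, Σ(u)² = 90.0000, Σln w = -2.4361, Σu·ln w = -20.8056.
Normal system: [[90.0000, 16.0000]; [16.0000, 4]]·[k, ln C]ᵀ = [-20.8056, -2.4361]ᵀ.
Slope k = (n·Σu·ln w − Σu·Σln w)/(n·Σ(u)² − (Σu)²) = (4·-20.8056 − 16.0000·-2.4361)/104.0000 = -0.42544; ln C = (Σln w − k·Σu)/n = 1.09274, so C = exp(1.09274) = 2.98245.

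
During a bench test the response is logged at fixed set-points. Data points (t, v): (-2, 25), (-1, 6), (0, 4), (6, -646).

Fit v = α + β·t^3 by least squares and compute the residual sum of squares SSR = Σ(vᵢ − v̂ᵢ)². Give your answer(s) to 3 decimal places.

From the data, Σ1 = 4, Σt^3 = 207, Σt^3·t^3 = 46721.
And Σv = -611, Σt^3·v = -139742.
So AᵀA·[α, β]ᵀ = Aᵀv: [[4, 207]; [207, 46721]]·[α, β]ᵀ = [-611, -139742]ᵀ.
det = 4·46721 − 207² = 144035.
α = ((-611)·46721 − 207·(-139742))/144035 = 380063/144035; β = (4·(-139742) − 207·(-611))/144035 = -432491/144035.
Residuals: -239116/144035, 51656/144035, 196077/144035, -8617/144035; SSR = 682926/144035.

SSR = 4.741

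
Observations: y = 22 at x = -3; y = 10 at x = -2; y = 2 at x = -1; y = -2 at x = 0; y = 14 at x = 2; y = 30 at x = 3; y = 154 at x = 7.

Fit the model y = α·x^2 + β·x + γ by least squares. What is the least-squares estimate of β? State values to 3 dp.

β = 1.198

Sums needed: Σx^2·x^2 = 2596, Σx^2·x = 342, Σx^2 = 76, Σx·x = 76, Σx = 6, Σ1 = 7.
Moment sums: Σx^2·y = 8112, Σx·y = 1108, Σy = 230.
So MᵀM·[α, β, γ]ᵀ = Mᵀy: [[2596, 342, 76]; [342, 76, 6]; [76, 6, 7]]·[α, β, γ]ᵀ = [8112, 1108, 230]ᵀ.
Solving the 3×3 system (Gaussian elimination) gives α = 254932/85449, β = 34116/28483, γ = -6850/12207.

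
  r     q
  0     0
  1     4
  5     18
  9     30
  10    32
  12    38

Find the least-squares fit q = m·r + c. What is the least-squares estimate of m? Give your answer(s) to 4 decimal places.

m = 3.1560

Normal-equation sums: Σr·r = 351, Σr = 37, Σ1 = 6.
And Σr·q = 1140, Σq = 122.
Δ = 351·6 − 37² = 737.
m = (1140·6 − 37·122)/737 = 2326/737; c = (351·122 − 37·1140)/737 = 642/737.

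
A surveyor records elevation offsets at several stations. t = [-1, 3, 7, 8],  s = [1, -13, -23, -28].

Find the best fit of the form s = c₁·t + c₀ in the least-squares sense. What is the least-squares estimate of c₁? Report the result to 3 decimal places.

c₁ = -3.099

Entries of AᵀA: Σt·t = 123, Σt = 17, Σ1 = 4.
Moment sums: Σt·s = -425, Σs = -63.
So AᵀA·[c₁, c₀]ᵀ = Aᵀs: [[123, 17]; [17, 4]]·[c₁, c₀]ᵀ = [-425, -63]ᵀ.
Eliminating c₀: 4·(row 1) − 17·(row 2) gives 203·c₁ = 4·(-425) − 17·(-63) = -629, so c₁ = -629/203.
Then c₀ = ((-63) − 17·(-629/203))/4 = -524/203.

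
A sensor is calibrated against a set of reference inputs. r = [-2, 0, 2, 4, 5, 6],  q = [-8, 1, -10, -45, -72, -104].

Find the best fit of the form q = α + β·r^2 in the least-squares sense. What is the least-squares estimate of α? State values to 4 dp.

α = 2.1261

Setting ∂/∂α … = 0 gives: 6·α + 85·β = -238;  85·α + 2209·β = -6336.
Eliminating β: 2209·(row 1) − 85·(row 2) gives 6029·α = 2209·(-238) − 85·(-6336) = 12818, so α = 12818/6029.
Then β = ((-6336) − 85·(12818/6029))/2209 = -17786/6029.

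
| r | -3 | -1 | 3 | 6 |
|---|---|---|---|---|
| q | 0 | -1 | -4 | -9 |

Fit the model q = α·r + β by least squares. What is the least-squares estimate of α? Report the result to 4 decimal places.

XᵀX·[α, β]ᵀ = Xᵀq reads: 55·α + 5·β = -65;  5·α + 4·β = -14.
(Σr·r = 55, Σr = 5, Σ1 = 4, Σr·q = -65, Σq = -14.)
det = 55·4 − 5² = 195.
α = ((-65)·4 − 5·(-14))/195 = -38/39; β = (55·(-14) − 5·(-65))/195 = -89/39.

α = -0.9744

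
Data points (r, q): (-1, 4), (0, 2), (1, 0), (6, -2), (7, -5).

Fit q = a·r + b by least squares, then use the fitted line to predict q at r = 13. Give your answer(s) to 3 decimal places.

q̂ = -9.662

Normal-equation sums: Σr·r = 87, Σr = 13, Σ1 = 5.
For Xᵀq: Σr·q = -51, Σq = -1.
XᵀX·[a, b]ᵀ = Xᵀq becomes [[87, 13]; [13, 5]]·[a, b]ᵀ = [-51, -1]ᵀ.
det = 87·5 − 13² = 266.
a = ((-51)·5 − 13·(-1))/266 = -121/133; b = (87·(-1) − 13·(-51))/266 = 288/133.
At r = 13: q̂ = (-121/133)·(13) + (288/133)·(1) = -1285/133.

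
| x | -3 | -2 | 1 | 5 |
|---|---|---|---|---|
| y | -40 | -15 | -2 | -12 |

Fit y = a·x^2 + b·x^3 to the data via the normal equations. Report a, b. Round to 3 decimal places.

AᵀA·[a, b]ᵀ = Aᵀy reads: 723·a + 2851·b = -722;  2851·a + 16419·b = -302.
Eliminating b: 16419·(row 1) − 2851·(row 2) gives 3742736·a = 16419·(-722) − 2851·(-302) = -10993516, so a = -2748379/935684.
Then b = ((-302) − 2851·(-2748379/935684))/16419 = 460019/935684.

a = -2.937, b = 0.492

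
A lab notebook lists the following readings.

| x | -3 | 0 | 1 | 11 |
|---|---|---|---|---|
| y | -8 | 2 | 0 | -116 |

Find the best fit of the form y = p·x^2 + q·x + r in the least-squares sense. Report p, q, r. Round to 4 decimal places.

From the data, Σx^2·x^2 = 14723, Σx^2·x = 1305, Σx^2 = 131, Σx·x = 131, Σx = 9, Σ1 = 4.
And Σx^2·y = -14108, Σx·y = -1252, Σy = -122.
Solving the 3×3 system (Gaussian elimination) gives p = -66220/67411, q = 9070/67411, r = 92262/67411.

p = -0.9823, q = 0.1345, r = 1.3686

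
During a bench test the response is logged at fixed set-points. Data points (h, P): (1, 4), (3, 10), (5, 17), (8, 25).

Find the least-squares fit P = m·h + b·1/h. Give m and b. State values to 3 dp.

m = 3.183, b = 0.965

AᵀA·[m, b]ᵀ = AᵀP reads: 99·m + 4·b = 319;  4·m + (16801/14400)·b = 1663/120.
Δ = 99·(16801/14400) − 4² = 159211/1600.
m = (319·(16801/14400) − 4·(1663/120))/(159211/1600) = 4561279/1432899; b = (99·(1663/120) − 4·319)/(159211/1600) = 153560/159211.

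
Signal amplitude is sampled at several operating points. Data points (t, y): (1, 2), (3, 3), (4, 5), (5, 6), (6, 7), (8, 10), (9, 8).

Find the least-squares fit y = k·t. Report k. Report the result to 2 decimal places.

Normal-equation sums: Σt·t = 232.
For Xᵀy: Σt·y = 255.
k = 255/232 = 1.09914.

k = 1.10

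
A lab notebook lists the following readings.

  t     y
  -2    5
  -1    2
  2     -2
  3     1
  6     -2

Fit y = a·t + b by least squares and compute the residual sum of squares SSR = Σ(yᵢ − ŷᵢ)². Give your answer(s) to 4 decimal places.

Sums needed: Σt·t = 54, Σt = 8, Σ1 = 5.
For Mᵀy: Σt·y = -25, Σy = 4.
Eliminating b: 5·(row 1) − 8·(row 2) gives 206·a = 5·(-25) − 8·4 = -157, so a = -157/206.
Then b = (4 − 8·(-157/206))/5 = 208/103.
Residuals: 150/103, -161/206, -257/103, 261/206, 57/103; SSR = 2239/206.

SSR = 10.8689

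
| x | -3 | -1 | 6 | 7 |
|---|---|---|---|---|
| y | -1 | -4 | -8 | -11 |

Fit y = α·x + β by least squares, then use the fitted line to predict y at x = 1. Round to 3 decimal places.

ŷ = -4.930

From the data, Σx·x = 95, Σx = 9, Σ1 = 4.
Right-hand side: Σx·y = -118, Σy = -24.
det = 95·4 − 9² = 299.
α = ((-118)·4 − 9·(-24))/299 = -256/299; β = (95·(-24) − 9·(-118))/299 = -1218/299.
At x = 1: ŷ = (-256/299)·(1) + (-1218/299)·(1) = -1474/299.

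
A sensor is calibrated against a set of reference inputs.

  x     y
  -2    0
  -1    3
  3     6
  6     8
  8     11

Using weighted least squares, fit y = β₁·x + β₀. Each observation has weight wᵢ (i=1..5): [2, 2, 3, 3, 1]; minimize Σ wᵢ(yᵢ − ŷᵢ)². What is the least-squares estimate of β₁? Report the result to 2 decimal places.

Setting ∂/∂β₁ … = 0 gives: 209·β₁ + 29·β₀ = 280;  29·β₁ + 11·β₀ = 59.
Eliminating β₀: 11·(row 1) − 29·(row 2) gives 1458·β₁ = 11·280 − 29·59 = 1369, so β₁ = 1369/1458.
Then β₀ = (59 − 29·(1369/1458))/11 = 4211/1458.

β₁ = 0.94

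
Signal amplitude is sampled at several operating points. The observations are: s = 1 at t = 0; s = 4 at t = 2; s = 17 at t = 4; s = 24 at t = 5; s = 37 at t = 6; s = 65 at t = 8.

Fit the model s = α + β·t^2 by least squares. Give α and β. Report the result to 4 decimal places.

α = 0.3395, β = 1.0066

Compute the Gram sums: Σ1 = 6, Σt^2 = 145, Σt^2·t^2 = 6289.
And Σs = 148, Σt^2·s = 6380.
Eliminating β: 6289·(row 1) − 145·(row 2) gives 16709·α = 6289·148 − 145·6380 = 5672, so α = 5672/16709.
Then β = (6380 − 145·(5672/16709))/6289 = 16820/16709.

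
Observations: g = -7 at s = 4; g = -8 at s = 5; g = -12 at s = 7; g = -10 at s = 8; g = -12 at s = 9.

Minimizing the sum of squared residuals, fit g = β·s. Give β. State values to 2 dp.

Sums needed: Σs·s = 235.
Moment sums: Σs·g = -340.
β = (-340)/235 = -1.44681.

β = -1.45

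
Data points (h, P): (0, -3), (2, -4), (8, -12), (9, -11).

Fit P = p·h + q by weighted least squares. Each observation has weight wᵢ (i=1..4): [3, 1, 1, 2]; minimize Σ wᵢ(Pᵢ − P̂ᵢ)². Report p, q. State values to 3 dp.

p = -0.966, q = -2.850

From the data, Σwᵢ·h·h = 230, Σwᵢ·h = 28, Σwᵢ·1 = 7.
Right-hand side: Σwᵢ·h·P = -302, Σwᵢ·P = -47.
So MᵀWM·[p, q]ᵀ = MᵀWP: [[230, 28]; [28, 7]]·[p, q]ᵀ = [-302, -47]ᵀ.
Determinant 230·7 − 28² = 826.
p = ((-302)·7 − 28·(-47))/826 = -57/59; q = (230·(-47) − 28·(-302))/826 = -1177/413.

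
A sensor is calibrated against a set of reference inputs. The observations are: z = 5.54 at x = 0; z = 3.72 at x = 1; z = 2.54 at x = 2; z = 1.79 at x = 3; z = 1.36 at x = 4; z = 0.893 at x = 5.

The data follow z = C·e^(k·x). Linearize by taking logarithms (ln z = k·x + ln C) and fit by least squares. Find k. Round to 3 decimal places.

k = -0.357

With ln zᵢ as the transformed response and xᵢ as the regressor:
Σx = 15.0000, Σ(x)² = 55.0000, Σln z = 4.7344, Σx·ln z = 5.5888.
Normal system: [[55.0000, 15.0000]; [15.0000, 6]]·[k, ln C]ᵀ = [5.5888, 4.7344]ᵀ.
Δ = 55.0000·6 − (15.0000)² = 105.0000; k = (5.5888·6 − 15.0000·4.7344)/105.0000 = -0.35699, ln C = (55.0000·4.7344 − 15.0000·5.5888)/105.0000 = 1.68153.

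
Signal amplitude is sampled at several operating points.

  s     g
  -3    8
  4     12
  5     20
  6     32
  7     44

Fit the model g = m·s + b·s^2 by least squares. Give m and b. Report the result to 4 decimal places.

m = -0.2630, b = 0.9147

Sums needed: Σs·s = 135, Σs·s^2 = 721, Σs^2·s^2 = 4659.
Moment sums: Σs·g = 624, Σs^2·g = 4072.
Normal equations: [[135, 721]; [721, 4659]]·[m, b]ᵀ = [624, 4072]ᵀ.
Δ = 135·4659 − 721² = 109124.
m = (624·4659 − 721·4072)/109124 = -7174/27281; b = (135·4072 − 721·624)/109124 = 24954/27281.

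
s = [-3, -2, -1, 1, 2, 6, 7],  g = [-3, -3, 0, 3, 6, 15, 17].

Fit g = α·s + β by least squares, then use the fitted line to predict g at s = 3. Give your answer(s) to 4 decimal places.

Compute the Gram sums: Σs·s = 104, Σs = 10, Σ1 = 7.
For Aᵀg: Σs·g = 239, Σg = 35.
AᵀA·[α, β]ᵀ = Aᵀg becomes [[104, 10]; [10, 7]]·[α, β]ᵀ = [239, 35]ᵀ.
Δ = 104·7 − 10² = 628.
α = (239·7 − 10·35)/628 = 1323/628; β = (104·35 − 10·239)/628 = 625/314.
At s = 3: ĝ = (1323/628)·(3) + (625/314)·(1) = 5219/628.

ĝ = 8.3105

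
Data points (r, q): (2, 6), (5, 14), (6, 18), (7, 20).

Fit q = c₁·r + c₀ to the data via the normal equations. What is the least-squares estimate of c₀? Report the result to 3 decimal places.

c₀ = 0.214

From the data, Σr·r = 114, Σr = 20, Σ1 = 4.
Right-hand side: Σr·q = 330, Σq = 58.
MᵀM·[c₁, c₀]ᵀ = Mᵀq becomes [[114, 20]; [20, 4]]·[c₁, c₀]ᵀ = [330, 58]ᵀ.
Determinant 114·4 − 20² = 56.
c₁ = (330·4 − 20·58)/56 = 20/7; c₀ = (114·58 − 20·330)/56 = 3/14.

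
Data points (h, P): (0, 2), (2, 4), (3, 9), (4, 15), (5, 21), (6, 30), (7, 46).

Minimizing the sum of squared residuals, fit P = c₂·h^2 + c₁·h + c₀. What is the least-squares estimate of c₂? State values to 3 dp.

c₂ = 1.031

From the data, Σh^2·h^2 = 4675, Σh^2·h = 783, Σh^2 = 139, Σh·h = 139, Σh = 27, Σ1 = 7.
Right-hand side: Σh^2·P = 4196, Σh·P = 702, ΣP = 127.
Inverting the 3×3 Gram matrix, [c₂, c₁, c₀]ᵀ = [10477/10164, -4113/3388, 1711/726]ᵀ.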